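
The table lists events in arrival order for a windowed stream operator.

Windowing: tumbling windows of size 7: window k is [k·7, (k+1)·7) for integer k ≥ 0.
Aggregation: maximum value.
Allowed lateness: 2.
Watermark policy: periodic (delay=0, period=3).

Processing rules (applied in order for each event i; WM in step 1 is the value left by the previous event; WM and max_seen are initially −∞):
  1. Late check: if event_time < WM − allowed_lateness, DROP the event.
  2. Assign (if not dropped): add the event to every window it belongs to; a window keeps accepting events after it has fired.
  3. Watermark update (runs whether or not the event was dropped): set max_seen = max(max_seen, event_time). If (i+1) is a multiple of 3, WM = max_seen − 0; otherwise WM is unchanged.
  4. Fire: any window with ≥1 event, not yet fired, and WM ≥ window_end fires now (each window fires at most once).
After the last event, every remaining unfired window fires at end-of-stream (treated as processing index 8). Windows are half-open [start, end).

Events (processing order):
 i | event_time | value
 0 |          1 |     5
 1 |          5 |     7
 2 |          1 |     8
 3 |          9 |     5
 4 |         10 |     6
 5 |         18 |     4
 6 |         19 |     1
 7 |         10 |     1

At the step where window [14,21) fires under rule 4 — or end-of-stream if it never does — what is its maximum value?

4

i=0 t=1 v=5: → [0,7); WM=−∞
i=1 t=5 v=7: → [0,7); WM=−∞
i=2 t=1 v=8: → [0,7); WM=5
i=3 t=9 v=5: → [7,14); WM=5
i=4 t=10 v=6: → [7,14); WM=5
i=5 t=18 v=4: → [14,21); WM=18; [0,7) fires=8 [7,14) fires=6
i=6 t=19 v=1: → [14,21); WM=18
i=7 t=10 v=1: DROP (t<18-2); WM=18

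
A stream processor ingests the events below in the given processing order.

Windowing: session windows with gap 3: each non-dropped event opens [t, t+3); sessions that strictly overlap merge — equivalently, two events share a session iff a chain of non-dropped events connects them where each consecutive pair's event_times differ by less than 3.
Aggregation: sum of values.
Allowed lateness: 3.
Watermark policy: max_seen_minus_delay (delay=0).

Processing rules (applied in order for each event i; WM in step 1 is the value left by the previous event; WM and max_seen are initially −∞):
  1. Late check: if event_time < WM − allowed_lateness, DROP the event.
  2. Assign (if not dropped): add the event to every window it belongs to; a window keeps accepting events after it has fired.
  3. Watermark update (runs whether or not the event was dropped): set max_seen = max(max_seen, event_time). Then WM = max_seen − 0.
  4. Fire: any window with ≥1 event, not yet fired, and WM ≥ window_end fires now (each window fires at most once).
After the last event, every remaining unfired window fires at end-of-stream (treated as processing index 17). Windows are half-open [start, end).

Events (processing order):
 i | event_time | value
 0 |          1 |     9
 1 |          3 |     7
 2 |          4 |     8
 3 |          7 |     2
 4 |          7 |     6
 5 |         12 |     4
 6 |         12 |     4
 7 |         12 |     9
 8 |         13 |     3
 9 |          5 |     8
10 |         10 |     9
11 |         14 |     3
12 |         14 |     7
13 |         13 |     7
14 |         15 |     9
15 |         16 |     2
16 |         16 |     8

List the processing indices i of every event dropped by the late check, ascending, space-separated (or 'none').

i=0 t=1 v=9: → [1,4); WM=1
i=1 t=3 v=7: → [1,6); WM=3
i=2 t=4 v=8: → [1,7); WM=4
i=3 t=7 v=2: → [7,10); WM=7
i=4 t=7 v=6: → [7,10); WM=7
i=5 t=12 v=4: → [12,15); WM=12
i=6 t=12 v=4: → [12,15); WM=12
i=7 t=12 v=9: → [12,15); WM=12
i=8 t=13 v=3: → [12,16); WM=13
i=9 t=5 v=8: DROP (t<13-3); WM=13
i=10 t=10 v=9: → [10,16); WM=13
i=11 t=14 v=3: → [10,17); WM=14
i=12 t=14 v=7: → [10,17); WM=14
i=13 t=13 v=7: → [10,17); WM=14
i=14 t=15 v=9: → [10,18); WM=15
i=15 t=16 v=2: → [10,19); WM=16
i=16 t=16 v=8: → [10,19); WM=16

9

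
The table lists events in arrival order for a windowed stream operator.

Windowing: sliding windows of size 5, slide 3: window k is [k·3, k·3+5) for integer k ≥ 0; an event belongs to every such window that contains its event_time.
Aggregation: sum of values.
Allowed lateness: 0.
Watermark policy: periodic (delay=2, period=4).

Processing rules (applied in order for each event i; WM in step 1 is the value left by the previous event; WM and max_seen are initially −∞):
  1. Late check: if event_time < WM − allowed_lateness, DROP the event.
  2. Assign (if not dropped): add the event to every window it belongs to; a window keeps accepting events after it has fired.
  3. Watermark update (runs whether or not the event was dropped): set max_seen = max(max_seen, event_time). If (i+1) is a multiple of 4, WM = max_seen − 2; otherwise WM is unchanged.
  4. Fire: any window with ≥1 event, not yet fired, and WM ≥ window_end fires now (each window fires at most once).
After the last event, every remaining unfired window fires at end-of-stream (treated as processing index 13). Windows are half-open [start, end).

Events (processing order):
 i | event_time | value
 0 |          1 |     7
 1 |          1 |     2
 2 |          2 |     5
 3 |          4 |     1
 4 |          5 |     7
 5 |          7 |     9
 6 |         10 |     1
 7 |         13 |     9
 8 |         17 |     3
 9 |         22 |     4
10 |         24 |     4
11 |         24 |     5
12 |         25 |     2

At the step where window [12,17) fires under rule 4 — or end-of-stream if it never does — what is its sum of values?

i=0 t=1 v=7: → [0,5); WM=−∞
i=1 t=1 v=2: → [0,5); WM=−∞
i=2 t=2 v=5: → [0,5); WM=−∞
i=3 t=4 v=1: → [3,8),[0,5); WM=2
i=4 t=5 v=7: → [3,8); WM=2
i=5 t=7 v=9: → [6,11),[3,8); WM=2
i=6 t=10 v=1: → [9,14),[6,11); WM=2
i=7 t=13 v=9: → [12,17),[9,14); WM=11; [0,5) fires=15 [3,8) fires=17 [6,11) fires=10
i=8 t=17 v=3: → [15,20); WM=11
i=9 t=22 v=4: → [21,26),[18,23); WM=11
i=10 t=24 v=4: → [24,29),[21,26); WM=11
i=11 t=24 v=5: → [24,29),[21,26); WM=22; [9,14) fires=10 [12,17) fires=9 [15,20) fires=3
i=12 t=25 v=2: → [24,29),[21,26); WM=22

9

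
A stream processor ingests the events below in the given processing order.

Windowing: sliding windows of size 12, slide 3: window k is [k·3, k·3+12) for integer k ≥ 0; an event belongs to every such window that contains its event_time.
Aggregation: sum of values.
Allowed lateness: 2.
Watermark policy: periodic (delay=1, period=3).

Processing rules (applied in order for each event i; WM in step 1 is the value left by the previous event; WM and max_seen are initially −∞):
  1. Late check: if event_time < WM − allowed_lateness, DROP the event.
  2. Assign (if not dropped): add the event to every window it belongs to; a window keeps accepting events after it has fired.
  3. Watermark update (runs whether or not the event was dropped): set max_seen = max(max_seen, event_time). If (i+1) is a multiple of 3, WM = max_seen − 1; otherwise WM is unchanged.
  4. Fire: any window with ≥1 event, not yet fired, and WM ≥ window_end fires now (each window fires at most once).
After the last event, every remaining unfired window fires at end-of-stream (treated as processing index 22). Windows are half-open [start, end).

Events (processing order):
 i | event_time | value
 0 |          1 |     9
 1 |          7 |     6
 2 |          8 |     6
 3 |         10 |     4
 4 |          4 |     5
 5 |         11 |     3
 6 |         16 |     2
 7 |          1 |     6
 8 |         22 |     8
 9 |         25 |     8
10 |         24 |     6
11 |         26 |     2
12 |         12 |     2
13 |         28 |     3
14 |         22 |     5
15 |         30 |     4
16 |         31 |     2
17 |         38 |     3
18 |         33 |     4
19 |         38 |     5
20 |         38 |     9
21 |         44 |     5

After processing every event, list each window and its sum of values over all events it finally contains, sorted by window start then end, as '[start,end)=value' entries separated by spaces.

[0,12)=28 [3,15)=19 [6,18)=21 [9,21)=9 [12,24)=10 [15,27)=26 [18,30)=27 [21,33)=33 [24,36)=25 [27,39)=26 [30,42)=23 [33,45)=22 [36,48)=22 [39,51)=5 [42,54)=5

i=0 t=1 v=9: → [0,12); WM=−∞
i=1 t=7 v=6: → [6,18),[3,15),[0,12); WM=−∞
i=2 t=8 v=6: → [6,18),[3,15),[0,12); WM=7
i=3 t=10 v=4: → [9,21),[6,18),[3,15),[0,12); WM=7
i=4 t=4 v=5: DROP (t<7-2); WM=7
i=5 t=11 v=3: → [9,21),[6,18),[3,15),[0,12); WM=10
i=6 t=16 v=2: → [15,27),[12,24),[9,21),[6,18); WM=10
i=7 t=1 v=6: DROP (t<10-2); WM=10
i=8 t=22 v=8: → [21,33),[18,30),[15,27),[12,24); WM=21; [0,12) fires=28 [3,15) fires=19 [6,18) fires=21 [9,21) fires=9
i=9 t=25 v=8: → [24,36),[21,33),[18,30),[15,27); WM=21
i=10 t=24 v=6: → [24,36),[21,33),[18,30),[15,27); WM=21
i=11 t=26 v=2: → [24,36),[21,33),[18,30),[15,27); WM=25; [12,24) fires=10
i=12 t=12 v=2: DROP (t<25-2); WM=25
i=13 t=28 v=3: → [27,39),[24,36),[21,33),[18,30); WM=25
i=14 t=22 v=5: DROP (t<25-2); WM=27; [15,27) fires=26
i=15 t=30 v=4: → [30,42),[27,39),[24,36),[21,33); WM=27
i=16 t=31 v=2: → [30,42),[27,39),[24,36),[21,33); WM=27
i=17 t=38 v=3: → [36,48),[33,45),[30,42),[27,39); WM=37; [18,30) fires=27 [21,33) fires=33 [24,36) fires=25
i=18 t=33 v=4: DROP (t<37-2); WM=37
i=19 t=38 v=5: → [36,48),[33,45),[30,42),[27,39); WM=37
i=20 t=38 v=9: → [36,48),[33,45),[30,42),[27,39); WM=37
i=21 t=44 v=5: → [42,54),[39,51),[36,48),[33,45); WM=37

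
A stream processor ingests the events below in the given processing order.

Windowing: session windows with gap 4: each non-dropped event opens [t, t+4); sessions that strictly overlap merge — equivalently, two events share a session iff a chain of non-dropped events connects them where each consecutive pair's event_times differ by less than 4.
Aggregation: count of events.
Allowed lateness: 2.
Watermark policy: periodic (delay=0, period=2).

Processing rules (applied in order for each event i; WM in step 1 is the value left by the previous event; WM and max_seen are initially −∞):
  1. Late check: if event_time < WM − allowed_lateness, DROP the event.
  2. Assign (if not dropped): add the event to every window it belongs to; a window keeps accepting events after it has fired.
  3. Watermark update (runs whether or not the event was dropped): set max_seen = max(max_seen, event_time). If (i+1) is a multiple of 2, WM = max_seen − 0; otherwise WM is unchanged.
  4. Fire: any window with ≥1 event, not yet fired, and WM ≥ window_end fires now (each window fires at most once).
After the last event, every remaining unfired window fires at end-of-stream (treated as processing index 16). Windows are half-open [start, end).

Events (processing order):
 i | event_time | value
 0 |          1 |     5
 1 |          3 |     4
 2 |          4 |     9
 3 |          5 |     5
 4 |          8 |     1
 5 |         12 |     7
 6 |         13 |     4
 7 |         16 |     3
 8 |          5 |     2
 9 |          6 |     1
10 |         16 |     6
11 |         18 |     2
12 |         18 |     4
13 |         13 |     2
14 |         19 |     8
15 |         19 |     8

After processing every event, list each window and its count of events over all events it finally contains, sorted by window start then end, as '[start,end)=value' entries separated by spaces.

[1,12)=5 [12,23)=8

i=0 t=1 v=5: → [1,5); WM=−∞
i=1 t=3 v=4: → [1,7); WM=3
i=2 t=4 v=9: → [1,8); WM=3
i=3 t=5 v=5: → [1,9); WM=5
i=4 t=8 v=1: → [1,12); WM=5
i=5 t=12 v=7: → [12,16); WM=12
i=6 t=13 v=4: → [12,17); WM=12
i=7 t=16 v=3: → [12,20); WM=16
i=8 t=5 v=2: DROP (t<16-2); WM=16
i=9 t=6 v=1: DROP (t<16-2); WM=16
i=10 t=16 v=6: → [12,20); WM=16
i=11 t=18 v=2: → [12,22); WM=18
i=12 t=18 v=4: → [12,22); WM=18
i=13 t=13 v=2: DROP (t<18-2); WM=18
i=14 t=19 v=8: → [12,23); WM=18
i=15 t=19 v=8: → [12,23); WM=19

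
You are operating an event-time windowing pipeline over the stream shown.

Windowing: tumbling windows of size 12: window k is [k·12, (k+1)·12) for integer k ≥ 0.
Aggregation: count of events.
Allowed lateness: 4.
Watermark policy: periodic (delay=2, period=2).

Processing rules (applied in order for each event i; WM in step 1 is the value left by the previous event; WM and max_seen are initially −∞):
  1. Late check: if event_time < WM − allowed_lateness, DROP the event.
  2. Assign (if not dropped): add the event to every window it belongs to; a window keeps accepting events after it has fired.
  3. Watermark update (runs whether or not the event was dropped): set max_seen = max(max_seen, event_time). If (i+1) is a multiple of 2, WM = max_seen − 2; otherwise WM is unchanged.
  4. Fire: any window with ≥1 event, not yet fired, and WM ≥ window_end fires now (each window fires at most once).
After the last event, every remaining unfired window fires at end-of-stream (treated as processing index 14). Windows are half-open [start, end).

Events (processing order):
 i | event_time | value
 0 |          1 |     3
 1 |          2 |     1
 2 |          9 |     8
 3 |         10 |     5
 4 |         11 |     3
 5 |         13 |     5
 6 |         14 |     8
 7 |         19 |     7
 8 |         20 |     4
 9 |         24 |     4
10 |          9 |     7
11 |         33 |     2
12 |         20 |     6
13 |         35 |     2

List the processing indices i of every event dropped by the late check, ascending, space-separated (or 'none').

10 12

i=0 t=1 v=3: → [0,12); WM=−∞
i=1 t=2 v=1: → [0,12); WM=0
i=2 t=9 v=8: → [0,12); WM=0
i=3 t=10 v=5: → [0,12); WM=8
i=4 t=11 v=3: → [0,12); WM=8
i=5 t=13 v=5: → [12,24); WM=11
i=6 t=14 v=8: → [12,24); WM=11
i=7 t=19 v=7: → [12,24); WM=17; [0,12) fires=5
i=8 t=20 v=4: → [12,24); WM=17
i=9 t=24 v=4: → [24,36); WM=22
i=10 t=9 v=7: DROP (t<22-4); WM=22
i=11 t=33 v=2: → [24,36); WM=31; [12,24) fires=4
i=12 t=20 v=6: DROP (t<31-4); WM=31
i=13 t=35 v=2: → [24,36); WM=33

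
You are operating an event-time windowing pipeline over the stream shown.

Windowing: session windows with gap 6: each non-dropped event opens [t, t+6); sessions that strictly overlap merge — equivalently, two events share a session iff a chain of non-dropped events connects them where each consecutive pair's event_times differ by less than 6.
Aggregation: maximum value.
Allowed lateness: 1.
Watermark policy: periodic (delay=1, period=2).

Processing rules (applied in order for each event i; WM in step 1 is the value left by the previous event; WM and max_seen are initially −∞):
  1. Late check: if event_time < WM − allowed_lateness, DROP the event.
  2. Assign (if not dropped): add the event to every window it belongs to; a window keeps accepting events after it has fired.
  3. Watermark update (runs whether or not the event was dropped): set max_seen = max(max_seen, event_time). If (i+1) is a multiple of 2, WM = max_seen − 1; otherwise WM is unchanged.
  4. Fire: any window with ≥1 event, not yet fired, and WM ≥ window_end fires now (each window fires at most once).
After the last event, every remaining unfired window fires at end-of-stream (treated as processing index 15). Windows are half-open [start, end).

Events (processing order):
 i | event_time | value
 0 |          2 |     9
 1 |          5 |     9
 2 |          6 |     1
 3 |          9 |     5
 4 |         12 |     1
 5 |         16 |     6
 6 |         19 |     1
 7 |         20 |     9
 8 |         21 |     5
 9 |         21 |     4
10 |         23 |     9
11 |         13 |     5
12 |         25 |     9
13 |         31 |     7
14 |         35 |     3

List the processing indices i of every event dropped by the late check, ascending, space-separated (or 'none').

11

i=0 t=2 v=9: → [2,8); WM=−∞
i=1 t=5 v=9: → [2,11); WM=4
i=2 t=6 v=1: → [2,12); WM=4
i=3 t=9 v=5: → [2,15); WM=8
i=4 t=12 v=1: → [2,18); WM=8
i=5 t=16 v=6: → [2,22); WM=15
i=6 t=19 v=1: → [2,25); WM=15
i=7 t=20 v=9: → [2,26); WM=19
i=8 t=21 v=5: → [2,27); WM=19
i=9 t=21 v=4: → [2,27); WM=20
i=10 t=23 v=9: → [2,29); WM=20
i=11 t=13 v=5: DROP (t<20-1); WM=22
i=12 t=25 v=9: → [2,31); WM=22
i=13 t=31 v=7: → [31,37); WM=30
i=14 t=35 v=3: → [31,41); WM=30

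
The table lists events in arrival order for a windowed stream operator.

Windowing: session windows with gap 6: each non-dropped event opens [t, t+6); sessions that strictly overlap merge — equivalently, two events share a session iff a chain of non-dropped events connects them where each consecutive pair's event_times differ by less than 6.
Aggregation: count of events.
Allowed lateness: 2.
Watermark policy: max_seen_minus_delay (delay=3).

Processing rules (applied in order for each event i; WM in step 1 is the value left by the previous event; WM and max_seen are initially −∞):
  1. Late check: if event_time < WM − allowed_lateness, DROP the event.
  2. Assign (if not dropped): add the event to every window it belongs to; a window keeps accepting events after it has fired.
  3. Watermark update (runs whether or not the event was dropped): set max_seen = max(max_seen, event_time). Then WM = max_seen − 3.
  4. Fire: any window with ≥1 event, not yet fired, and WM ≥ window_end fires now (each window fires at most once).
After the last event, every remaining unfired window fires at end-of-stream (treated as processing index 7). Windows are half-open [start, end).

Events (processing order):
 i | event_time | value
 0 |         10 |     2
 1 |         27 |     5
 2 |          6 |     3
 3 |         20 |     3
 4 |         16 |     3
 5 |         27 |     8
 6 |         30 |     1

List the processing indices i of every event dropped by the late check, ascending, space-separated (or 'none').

2 3 4

i=0 t=10 v=2: → [10,16); WM=7
i=1 t=27 v=5: → [27,33); WM=24
i=2 t=6 v=3: DROP (t<24-2); WM=24
i=3 t=20 v=3: DROP (t<24-2); WM=24
i=4 t=16 v=3: DROP (t<24-2); WM=24
i=5 t=27 v=8: → [27,33); WM=24
i=6 t=30 v=1: → [27,36); WM=27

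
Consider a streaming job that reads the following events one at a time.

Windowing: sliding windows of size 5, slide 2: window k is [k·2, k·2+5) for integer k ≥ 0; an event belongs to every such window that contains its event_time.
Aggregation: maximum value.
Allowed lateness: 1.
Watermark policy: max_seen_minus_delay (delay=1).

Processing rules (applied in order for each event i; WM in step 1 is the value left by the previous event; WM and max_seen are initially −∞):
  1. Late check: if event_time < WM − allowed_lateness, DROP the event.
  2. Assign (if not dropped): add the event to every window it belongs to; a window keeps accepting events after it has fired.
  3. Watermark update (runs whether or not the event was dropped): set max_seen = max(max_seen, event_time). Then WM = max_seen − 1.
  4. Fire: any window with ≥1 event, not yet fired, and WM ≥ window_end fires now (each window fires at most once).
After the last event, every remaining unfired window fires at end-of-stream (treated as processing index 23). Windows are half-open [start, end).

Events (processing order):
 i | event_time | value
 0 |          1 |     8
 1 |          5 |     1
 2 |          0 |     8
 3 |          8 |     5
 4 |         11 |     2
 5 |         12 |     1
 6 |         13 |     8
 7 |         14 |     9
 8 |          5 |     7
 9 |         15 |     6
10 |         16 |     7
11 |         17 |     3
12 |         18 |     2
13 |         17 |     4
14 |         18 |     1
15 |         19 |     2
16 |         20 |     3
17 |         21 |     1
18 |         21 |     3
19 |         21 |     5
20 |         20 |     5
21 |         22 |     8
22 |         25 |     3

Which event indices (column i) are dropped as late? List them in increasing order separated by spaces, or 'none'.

i=0 t=1 v=8: → [0,5); WM=0
i=1 t=5 v=1: → [4,9),[2,7); WM=4
i=2 t=0 v=8: DROP (t<4-1); WM=4
i=3 t=8 v=5: → [8,13),[6,11),[4,9); WM=7; [0,5) fires=8 [2,7) fires=1
i=4 t=11 v=2: → [10,15),[8,13); WM=10; [4,9) fires=5
i=5 t=12 v=1: → [12,17),[10,15),[8,13); WM=11; [6,11) fires=5
i=6 t=13 v=8: → [12,17),[10,15); WM=12
i=7 t=14 v=9: → [14,19),[12,17),[10,15); WM=13; [8,13) fires=5
i=8 t=5 v=7: DROP (t<13-1); WM=13
i=9 t=15 v=6: → [14,19),[12,17); WM=14
i=10 t=16 v=7: → [16,21),[14,19),[12,17); WM=15; [10,15) fires=9
i=11 t=17 v=3: → [16,21),[14,19); WM=16
i=12 t=18 v=2: → [18,23),[16,21),[14,19); WM=17; [12,17) fires=9
i=13 t=17 v=4: → [16,21),[14,19); WM=17
i=14 t=18 v=1: → [18,23),[16,21),[14,19); WM=17
i=15 t=19 v=2: → [18,23),[16,21); WM=18
i=16 t=20 v=3: → [20,25),[18,23),[16,21); WM=19; [14,19) fires=9
i=17 t=21 v=1: → [20,25),[18,23); WM=20
i=18 t=21 v=3: → [20,25),[18,23); WM=20
i=19 t=21 v=5: → [20,25),[18,23); WM=20
i=20 t=20 v=5: → [20,25),[18,23),[16,21); WM=20
i=21 t=22 v=8: → [22,27),[20,25),[18,23); WM=21; [16,21) fires=7
i=22 t=25 v=3: → [24,29),[22,27); WM=24; [18,23) fires=8

2 8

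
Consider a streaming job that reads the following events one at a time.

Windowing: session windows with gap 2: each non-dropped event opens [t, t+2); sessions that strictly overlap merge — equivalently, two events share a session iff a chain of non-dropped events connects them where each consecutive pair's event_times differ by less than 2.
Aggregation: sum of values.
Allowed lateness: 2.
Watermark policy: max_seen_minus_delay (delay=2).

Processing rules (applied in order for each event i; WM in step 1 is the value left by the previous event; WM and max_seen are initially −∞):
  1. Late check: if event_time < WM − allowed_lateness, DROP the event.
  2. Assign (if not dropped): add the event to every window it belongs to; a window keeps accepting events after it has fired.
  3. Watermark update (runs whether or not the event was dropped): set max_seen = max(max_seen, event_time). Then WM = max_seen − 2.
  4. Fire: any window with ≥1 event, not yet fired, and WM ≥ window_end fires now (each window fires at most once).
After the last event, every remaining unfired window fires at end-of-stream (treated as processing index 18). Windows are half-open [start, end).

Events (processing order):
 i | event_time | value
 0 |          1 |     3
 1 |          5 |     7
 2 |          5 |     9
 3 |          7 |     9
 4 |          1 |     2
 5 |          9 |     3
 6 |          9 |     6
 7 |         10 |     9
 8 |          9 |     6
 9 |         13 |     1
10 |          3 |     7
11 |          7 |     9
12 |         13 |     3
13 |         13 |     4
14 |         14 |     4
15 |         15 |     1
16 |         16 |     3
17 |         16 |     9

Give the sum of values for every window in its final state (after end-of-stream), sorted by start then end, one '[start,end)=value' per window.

[1,3)=3 [5,7)=16 [7,9)=9 [9,12)=24 [13,18)=25

i=0 t=1 v=3: → [1,3); WM=-1
i=1 t=5 v=7: → [5,7); WM=3
i=2 t=5 v=9: → [5,7); WM=3
i=3 t=7 v=9: → [7,9); WM=5
i=4 t=1 v=2: DROP (t<5-2); WM=5
i=5 t=9 v=3: → [9,11); WM=7
i=6 t=9 v=6: → [9,11); WM=7
i=7 t=10 v=9: → [9,12); WM=8
i=8 t=9 v=6: → [9,12); WM=8
i=9 t=13 v=1: → [13,15); WM=11
i=10 t=3 v=7: DROP (t<11-2); WM=11
i=11 t=7 v=9: DROP (t<11-2); WM=11
i=12 t=13 v=3: → [13,15); WM=11
i=13 t=13 v=4: → [13,15); WM=11
i=14 t=14 v=4: → [13,16); WM=12
i=15 t=15 v=1: → [13,17); WM=13
i=16 t=16 v=3: → [13,18); WM=14
i=17 t=16 v=9: → [13,18); WM=14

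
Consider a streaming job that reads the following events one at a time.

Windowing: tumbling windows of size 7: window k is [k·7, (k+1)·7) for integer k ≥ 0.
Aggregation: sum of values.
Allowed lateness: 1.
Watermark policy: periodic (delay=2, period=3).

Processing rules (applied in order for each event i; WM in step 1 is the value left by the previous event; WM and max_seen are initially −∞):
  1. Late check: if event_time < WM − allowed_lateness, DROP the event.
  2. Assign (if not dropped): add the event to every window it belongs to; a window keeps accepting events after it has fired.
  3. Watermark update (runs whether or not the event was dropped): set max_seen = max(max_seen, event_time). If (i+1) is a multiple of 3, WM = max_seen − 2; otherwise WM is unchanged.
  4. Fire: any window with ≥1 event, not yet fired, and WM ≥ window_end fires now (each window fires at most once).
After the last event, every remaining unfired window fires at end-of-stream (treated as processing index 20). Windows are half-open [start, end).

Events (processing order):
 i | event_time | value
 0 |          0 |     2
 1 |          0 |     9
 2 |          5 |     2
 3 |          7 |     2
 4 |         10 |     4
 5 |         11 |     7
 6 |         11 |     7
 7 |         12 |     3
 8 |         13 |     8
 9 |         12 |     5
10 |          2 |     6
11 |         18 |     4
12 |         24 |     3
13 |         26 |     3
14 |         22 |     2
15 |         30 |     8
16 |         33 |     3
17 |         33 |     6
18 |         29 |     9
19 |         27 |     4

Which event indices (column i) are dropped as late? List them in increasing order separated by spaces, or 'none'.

10 18 19

i=0 t=0 v=2: → [0,7); WM=−∞
i=1 t=0 v=9: → [0,7); WM=−∞
i=2 t=5 v=2: → [0,7); WM=3
i=3 t=7 v=2: → [7,14); WM=3
i=4 t=10 v=4: → [7,14); WM=3
i=5 t=11 v=7: → [7,14); WM=9; [0,7) fires=13
i=6 t=11 v=7: → [7,14); WM=9
i=7 t=12 v=3: → [7,14); WM=9
i=8 t=13 v=8: → [7,14); WM=11
i=9 t=12 v=5: → [7,14); WM=11
i=10 t=2 v=6: DROP (t<11-1); WM=11
i=11 t=18 v=4: → [14,21); WM=16; [7,14) fires=36
i=12 t=24 v=3: → [21,28); WM=16
i=13 t=26 v=3: → [21,28); WM=16
i=14 t=22 v=2: → [21,28); WM=24; [14,21) fires=4
i=15 t=30 v=8: → [28,35); WM=24
i=16 t=33 v=3: → [28,35); WM=24
i=17 t=33 v=6: → [28,35); WM=31; [21,28) fires=8
i=18 t=29 v=9: DROP (t<31-1); WM=31
i=19 t=27 v=4: DROP (t<31-1); WM=31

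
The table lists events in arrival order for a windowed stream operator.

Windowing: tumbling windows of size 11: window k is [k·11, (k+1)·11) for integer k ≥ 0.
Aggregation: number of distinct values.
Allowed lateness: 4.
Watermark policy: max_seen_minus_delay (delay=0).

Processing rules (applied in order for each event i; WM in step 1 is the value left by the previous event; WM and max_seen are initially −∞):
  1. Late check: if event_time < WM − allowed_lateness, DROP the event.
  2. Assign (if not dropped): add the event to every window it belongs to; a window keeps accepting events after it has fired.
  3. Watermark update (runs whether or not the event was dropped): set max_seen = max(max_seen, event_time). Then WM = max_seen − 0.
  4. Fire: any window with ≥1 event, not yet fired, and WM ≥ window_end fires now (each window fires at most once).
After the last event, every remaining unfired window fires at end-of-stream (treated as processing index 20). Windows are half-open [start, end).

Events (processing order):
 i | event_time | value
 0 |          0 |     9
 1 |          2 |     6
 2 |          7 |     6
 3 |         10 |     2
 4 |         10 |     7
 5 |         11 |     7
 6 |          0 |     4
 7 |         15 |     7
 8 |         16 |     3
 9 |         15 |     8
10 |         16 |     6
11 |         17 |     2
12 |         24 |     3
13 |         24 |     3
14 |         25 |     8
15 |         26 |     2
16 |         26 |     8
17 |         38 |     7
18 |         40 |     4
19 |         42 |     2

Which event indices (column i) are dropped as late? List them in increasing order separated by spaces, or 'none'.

6

i=0 t=0 v=9: → [0,11); WM=0
i=1 t=2 v=6: → [0,11); WM=2
i=2 t=7 v=6: → [0,11); WM=7
i=3 t=10 v=2: → [0,11); WM=10
i=4 t=10 v=7: → [0,11); WM=10
i=5 t=11 v=7: → [11,22); WM=11; [0,11) fires=4
i=6 t=0 v=4: DROP (t<11-4); WM=11
i=7 t=15 v=7: → [11,22); WM=15
i=8 t=16 v=3: → [11,22); WM=16
i=9 t=15 v=8: → [11,22); WM=16
i=10 t=16 v=6: → [11,22); WM=16
i=11 t=17 v=2: → [11,22); WM=17
i=12 t=24 v=3: → [22,33); WM=24; [11,22) fires=5
i=13 t=24 v=3: → [22,33); WM=24
i=14 t=25 v=8: → [22,33); WM=25
i=15 t=26 v=2: → [22,33); WM=26
i=16 t=26 v=8: → [22,33); WM=26
i=17 t=38 v=7: → [33,44); WM=38; [22,33) fires=3
i=18 t=40 v=4: → [33,44); WM=40
i=19 t=42 v=2: → [33,44); WM=42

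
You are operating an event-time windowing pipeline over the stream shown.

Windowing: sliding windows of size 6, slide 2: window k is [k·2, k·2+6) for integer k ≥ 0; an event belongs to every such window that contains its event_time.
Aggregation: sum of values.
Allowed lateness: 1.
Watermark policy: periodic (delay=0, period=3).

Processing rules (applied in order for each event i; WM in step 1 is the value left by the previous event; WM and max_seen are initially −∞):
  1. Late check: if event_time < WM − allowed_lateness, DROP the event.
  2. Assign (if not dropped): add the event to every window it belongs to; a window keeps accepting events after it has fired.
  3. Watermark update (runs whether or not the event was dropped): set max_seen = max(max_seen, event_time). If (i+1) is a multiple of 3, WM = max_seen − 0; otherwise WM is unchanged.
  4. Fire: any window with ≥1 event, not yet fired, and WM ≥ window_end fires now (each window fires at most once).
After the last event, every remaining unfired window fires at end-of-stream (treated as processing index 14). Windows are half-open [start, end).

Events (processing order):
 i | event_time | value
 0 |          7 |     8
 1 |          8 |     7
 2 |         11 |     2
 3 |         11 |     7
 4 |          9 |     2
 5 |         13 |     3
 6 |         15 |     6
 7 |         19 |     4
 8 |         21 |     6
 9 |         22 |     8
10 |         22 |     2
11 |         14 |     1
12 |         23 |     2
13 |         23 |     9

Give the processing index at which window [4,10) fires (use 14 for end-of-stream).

2

i=0 t=7 v=8: → [6,12),[4,10),[2,8); WM=−∞
i=1 t=8 v=7: → [8,14),[6,12),[4,10); WM=−∞
i=2 t=11 v=2: → [10,16),[8,14),[6,12); WM=11; [2,8) fires=8 [4,10) fires=15
i=3 t=11 v=7: → [10,16),[8,14),[6,12); WM=11
i=4 t=9 v=2: DROP (t<11-1); WM=11
i=5 t=13 v=3: → [12,18),[10,16),[8,14); WM=13; [6,12) fires=24
i=6 t=15 v=6: → [14,20),[12,18),[10,16); WM=13
i=7 t=19 v=4: → [18,24),[16,22),[14,20); WM=13
i=8 t=21 v=6: → [20,26),[18,24),[16,22); WM=21; [8,14) fires=19 [10,16) fires=18 [12,18) fires=9 [14,20) fires=10
i=9 t=22 v=8: → [22,28),[20,26),[18,24); WM=21
i=10 t=22 v=2: → [22,28),[20,26),[18,24); WM=21
i=11 t=14 v=1: DROP (t<21-1); WM=22; [16,22) fires=10
i=12 t=23 v=2: → [22,28),[20,26),[18,24); WM=22
i=13 t=23 v=9: → [22,28),[20,26),[18,24); WM=22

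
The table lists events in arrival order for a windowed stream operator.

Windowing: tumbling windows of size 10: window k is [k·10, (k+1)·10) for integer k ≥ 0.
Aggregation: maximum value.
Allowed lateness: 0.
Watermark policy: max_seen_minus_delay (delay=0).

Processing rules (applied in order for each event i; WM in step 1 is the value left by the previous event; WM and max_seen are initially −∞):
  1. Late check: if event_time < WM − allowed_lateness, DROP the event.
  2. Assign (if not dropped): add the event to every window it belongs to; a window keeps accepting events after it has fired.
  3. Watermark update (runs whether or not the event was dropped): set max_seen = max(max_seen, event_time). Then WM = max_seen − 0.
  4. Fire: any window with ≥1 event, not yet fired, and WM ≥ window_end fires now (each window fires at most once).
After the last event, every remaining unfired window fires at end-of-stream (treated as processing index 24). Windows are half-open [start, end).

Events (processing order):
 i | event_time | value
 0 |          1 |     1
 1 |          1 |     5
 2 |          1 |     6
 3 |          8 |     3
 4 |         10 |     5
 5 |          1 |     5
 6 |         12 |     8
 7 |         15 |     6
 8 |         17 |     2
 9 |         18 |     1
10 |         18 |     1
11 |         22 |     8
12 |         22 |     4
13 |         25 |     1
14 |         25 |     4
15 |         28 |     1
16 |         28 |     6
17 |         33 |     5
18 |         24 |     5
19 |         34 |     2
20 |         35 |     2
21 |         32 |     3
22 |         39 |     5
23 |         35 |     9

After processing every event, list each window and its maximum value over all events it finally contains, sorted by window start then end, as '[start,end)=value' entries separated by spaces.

[0,10)=6 [10,20)=8 [20,30)=8 [30,40)=5

i=0 t=1 v=1: → [0,10); WM=1
i=1 t=1 v=5: → [0,10); WM=1
i=2 t=1 v=6: → [0,10); WM=1
i=3 t=8 v=3: → [0,10); WM=8
i=4 t=10 v=5: → [10,20); WM=10; [0,10) fires=6
i=5 t=1 v=5: DROP (t<10-0); WM=10
i=6 t=12 v=8: → [10,20); WM=12
i=7 t=15 v=6: → [10,20); WM=15
i=8 t=17 v=2: → [10,20); WM=17
i=9 t=18 v=1: → [10,20); WM=18
i=10 t=18 v=1: → [10,20); WM=18
i=11 t=22 v=8: → [20,30); WM=22; [10,20) fires=8
i=12 t=22 v=4: → [20,30); WM=22
i=13 t=25 v=1: → [20,30); WM=25
i=14 t=25 v=4: → [20,30); WM=25
i=15 t=28 v=1: → [20,30); WM=28
i=16 t=28 v=6: → [20,30); WM=28
i=17 t=33 v=5: → [30,40); WM=33; [20,30) fires=8
i=18 t=24 v=5: DROP (t<33-0); WM=33
i=19 t=34 v=2: → [30,40); WM=34
i=20 t=35 v=2: → [30,40); WM=35
i=21 t=32 v=3: DROP (t<35-0); WM=35
i=22 t=39 v=5: → [30,40); WM=39
i=23 t=35 v=9: DROP (t<39-0); WM=39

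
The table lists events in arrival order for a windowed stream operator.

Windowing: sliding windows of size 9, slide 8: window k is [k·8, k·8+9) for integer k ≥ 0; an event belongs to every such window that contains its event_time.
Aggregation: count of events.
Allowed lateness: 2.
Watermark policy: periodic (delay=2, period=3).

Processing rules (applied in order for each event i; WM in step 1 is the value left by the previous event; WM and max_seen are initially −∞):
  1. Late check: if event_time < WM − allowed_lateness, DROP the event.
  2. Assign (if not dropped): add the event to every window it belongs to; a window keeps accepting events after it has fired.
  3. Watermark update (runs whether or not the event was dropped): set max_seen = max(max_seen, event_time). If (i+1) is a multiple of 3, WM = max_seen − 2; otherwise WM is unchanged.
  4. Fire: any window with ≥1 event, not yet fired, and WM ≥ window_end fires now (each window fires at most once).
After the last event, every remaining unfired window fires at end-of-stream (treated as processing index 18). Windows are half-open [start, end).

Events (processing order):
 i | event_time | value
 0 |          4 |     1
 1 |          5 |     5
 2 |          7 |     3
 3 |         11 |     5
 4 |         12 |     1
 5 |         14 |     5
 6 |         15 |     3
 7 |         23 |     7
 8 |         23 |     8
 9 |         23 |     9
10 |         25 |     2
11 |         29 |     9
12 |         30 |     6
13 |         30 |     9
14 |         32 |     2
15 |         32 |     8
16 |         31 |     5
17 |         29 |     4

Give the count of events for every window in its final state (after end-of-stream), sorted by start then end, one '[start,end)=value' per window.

i=0 t=4 v=1: → [0,9); WM=−∞
i=1 t=5 v=5: → [0,9); WM=−∞
i=2 t=7 v=3: → [0,9); WM=5
i=3 t=11 v=5: → [8,17); WM=5
i=4 t=12 v=1: → [8,17); WM=5
i=5 t=14 v=5: → [8,17); WM=12; [0,9) fires=3
i=6 t=15 v=3: → [8,17); WM=12
i=7 t=23 v=7: → [16,25); WM=12
i=8 t=23 v=8: → [16,25); WM=21; [8,17) fires=4
i=9 t=23 v=9: → [16,25); WM=21
i=10 t=25 v=2: → [24,33); WM=21
i=11 t=29 v=9: → [24,33); WM=27; [16,25) fires=3
i=12 t=30 v=6: → [24,33); WM=27
i=13 t=30 v=9: → [24,33); WM=27
i=14 t=32 v=2: → [32,41),[24,33); WM=30
i=15 t=32 v=8: → [32,41),[24,33); WM=30
i=16 t=31 v=5: → [24,33); WM=30
i=17 t=29 v=4: → [24,33); WM=30

[0,9)=3 [8,17)=4 [16,25)=3 [24,33)=8 [32,41)=2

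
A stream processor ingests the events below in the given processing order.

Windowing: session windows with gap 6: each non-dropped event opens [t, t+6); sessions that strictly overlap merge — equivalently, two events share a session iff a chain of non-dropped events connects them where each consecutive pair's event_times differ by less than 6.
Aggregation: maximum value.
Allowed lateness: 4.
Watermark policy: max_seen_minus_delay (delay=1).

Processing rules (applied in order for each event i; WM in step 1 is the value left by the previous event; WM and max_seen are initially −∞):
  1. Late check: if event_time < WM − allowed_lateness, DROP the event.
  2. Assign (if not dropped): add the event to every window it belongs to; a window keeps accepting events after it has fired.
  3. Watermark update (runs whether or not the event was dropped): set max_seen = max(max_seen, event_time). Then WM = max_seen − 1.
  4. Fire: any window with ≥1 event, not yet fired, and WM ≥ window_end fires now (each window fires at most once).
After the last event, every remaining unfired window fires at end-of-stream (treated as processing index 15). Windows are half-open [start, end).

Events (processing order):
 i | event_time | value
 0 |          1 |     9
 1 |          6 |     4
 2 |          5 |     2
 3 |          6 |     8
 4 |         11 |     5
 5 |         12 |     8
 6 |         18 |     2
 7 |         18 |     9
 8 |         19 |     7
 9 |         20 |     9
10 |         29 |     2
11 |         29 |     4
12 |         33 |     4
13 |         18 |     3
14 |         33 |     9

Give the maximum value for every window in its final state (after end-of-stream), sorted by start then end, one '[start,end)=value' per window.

i=0 t=1 v=9: → [1,7); WM=0
i=1 t=6 v=4: → [1,12); WM=5
i=2 t=5 v=2: → [1,12); WM=5
i=3 t=6 v=8: → [1,12); WM=5
i=4 t=11 v=5: → [1,17); WM=10
i=5 t=12 v=8: → [1,18); WM=11
i=6 t=18 v=2: → [18,24); WM=17
i=7 t=18 v=9: → [18,24); WM=17
i=8 t=19 v=7: → [18,25); WM=18
i=9 t=20 v=9: → [18,26); WM=19
i=10 t=29 v=2: → [29,35); WM=28
i=11 t=29 v=4: → [29,35); WM=28
i=12 t=33 v=4: → [29,39); WM=32
i=13 t=18 v=3: DROP (t<32-4); WM=32
i=14 t=33 v=9: → [29,39); WM=32

[1,18)=9 [18,26)=9 [29,39)=9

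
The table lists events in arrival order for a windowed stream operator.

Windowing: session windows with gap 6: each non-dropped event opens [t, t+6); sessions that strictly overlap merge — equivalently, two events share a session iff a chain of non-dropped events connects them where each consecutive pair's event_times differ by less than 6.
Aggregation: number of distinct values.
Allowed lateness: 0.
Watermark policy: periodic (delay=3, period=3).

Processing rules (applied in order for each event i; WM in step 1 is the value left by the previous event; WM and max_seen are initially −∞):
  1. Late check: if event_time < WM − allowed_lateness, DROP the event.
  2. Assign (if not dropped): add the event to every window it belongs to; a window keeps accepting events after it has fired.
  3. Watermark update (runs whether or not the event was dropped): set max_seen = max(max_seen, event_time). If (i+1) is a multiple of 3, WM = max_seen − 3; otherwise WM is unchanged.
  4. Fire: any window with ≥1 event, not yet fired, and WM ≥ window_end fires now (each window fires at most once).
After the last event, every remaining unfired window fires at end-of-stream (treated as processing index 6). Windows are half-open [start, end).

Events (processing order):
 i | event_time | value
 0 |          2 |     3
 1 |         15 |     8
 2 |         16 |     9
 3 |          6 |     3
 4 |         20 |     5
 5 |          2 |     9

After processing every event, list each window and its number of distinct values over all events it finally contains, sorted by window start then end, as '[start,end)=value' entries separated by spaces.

[2,8)=1 [15,26)=3

i=0 t=2 v=3: → [2,8); WM=−∞
i=1 t=15 v=8: → [15,21); WM=−∞
i=2 t=16 v=9: → [15,22); WM=13
i=3 t=6 v=3: DROP (t<13-0); WM=13
i=4 t=20 v=5: → [15,26); WM=13
i=5 t=2 v=9: DROP (t<13-0); WM=17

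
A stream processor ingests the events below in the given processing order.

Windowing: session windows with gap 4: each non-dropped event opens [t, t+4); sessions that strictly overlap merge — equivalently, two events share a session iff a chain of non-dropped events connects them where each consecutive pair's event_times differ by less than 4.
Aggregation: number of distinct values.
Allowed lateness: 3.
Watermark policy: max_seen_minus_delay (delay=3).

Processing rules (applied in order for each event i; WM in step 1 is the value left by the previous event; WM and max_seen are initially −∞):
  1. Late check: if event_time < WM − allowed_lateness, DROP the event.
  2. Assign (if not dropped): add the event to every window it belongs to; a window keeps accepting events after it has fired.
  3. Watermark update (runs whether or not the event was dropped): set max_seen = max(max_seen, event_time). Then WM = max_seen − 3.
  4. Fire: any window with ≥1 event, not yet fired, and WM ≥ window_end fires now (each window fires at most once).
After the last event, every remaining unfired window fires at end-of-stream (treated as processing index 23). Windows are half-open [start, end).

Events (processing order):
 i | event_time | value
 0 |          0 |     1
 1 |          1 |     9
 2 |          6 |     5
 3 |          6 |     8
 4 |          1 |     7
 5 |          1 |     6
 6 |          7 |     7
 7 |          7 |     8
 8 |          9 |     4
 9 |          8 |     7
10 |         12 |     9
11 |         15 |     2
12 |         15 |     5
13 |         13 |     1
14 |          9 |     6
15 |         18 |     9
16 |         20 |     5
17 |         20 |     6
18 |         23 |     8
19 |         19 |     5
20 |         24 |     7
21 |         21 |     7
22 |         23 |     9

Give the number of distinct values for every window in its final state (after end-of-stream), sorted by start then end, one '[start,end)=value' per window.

i=0 t=0 v=1: → [0,4); WM=-3
i=1 t=1 v=9: → [0,5); WM=-2
i=2 t=6 v=5: → [6,10); WM=3
i=3 t=6 v=8: → [6,10); WM=3
i=4 t=1 v=7: → [0,5); WM=3
i=5 t=1 v=6: → [0,5); WM=3
i=6 t=7 v=7: → [6,11); WM=4
i=7 t=7 v=8: → [6,11); WM=4
i=8 t=9 v=4: → [6,13); WM=6
i=9 t=8 v=7: → [6,13); WM=6
i=10 t=12 v=9: → [6,16); WM=9
i=11 t=15 v=2: → [6,19); WM=12
i=12 t=15 v=5: → [6,19); WM=12
i=13 t=13 v=1: → [6,19); WM=12
i=14 t=9 v=6: → [6,19); WM=12
i=15 t=18 v=9: → [6,22); WM=15
i=16 t=20 v=5: → [6,24); WM=17
i=17 t=20 v=6: → [6,24); WM=17
i=18 t=23 v=8: → [6,27); WM=20
i=19 t=19 v=5: → [6,27); WM=20
i=20 t=24 v=7: → [6,28); WM=21
i=21 t=21 v=7: → [6,28); WM=21
i=22 t=23 v=9: → [6,28); WM=21

[0,5)=4 [6,28)=8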